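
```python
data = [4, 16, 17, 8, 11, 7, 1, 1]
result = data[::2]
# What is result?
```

data has length 8. The slice data[::2] selects indices [0, 2, 4, 6] (0->4, 2->17, 4->11, 6->1), giving [4, 17, 11, 1].

[4, 17, 11, 1]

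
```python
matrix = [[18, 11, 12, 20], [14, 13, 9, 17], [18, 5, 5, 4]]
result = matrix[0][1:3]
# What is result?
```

matrix[0] = [18, 11, 12, 20]. matrix[0] has length 4. The slice matrix[0][1:3] selects indices [1, 2] (1->11, 2->12), giving [11, 12].

[11, 12]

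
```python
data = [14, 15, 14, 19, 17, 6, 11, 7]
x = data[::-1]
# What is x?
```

data has length 8. The slice data[::-1] selects indices [7, 6, 5, 4, 3, 2, 1, 0] (7->7, 6->11, 5->6, 4->17, 3->19, 2->14, 1->15, 0->14), giving [7, 11, 6, 17, 19, 14, 15, 14].

[7, 11, 6, 17, 19, 14, 15, 14]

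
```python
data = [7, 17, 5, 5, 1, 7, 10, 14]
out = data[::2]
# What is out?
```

data has length 8. The slice data[::2] selects indices [0, 2, 4, 6] (0->7, 2->5, 4->1, 6->10), giving [7, 5, 1, 10].

[7, 5, 1, 10]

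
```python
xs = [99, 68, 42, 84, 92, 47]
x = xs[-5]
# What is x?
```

xs has length 6. Negative index -5 maps to positive index 6 + (-5) = 1. xs[1] = 68.

68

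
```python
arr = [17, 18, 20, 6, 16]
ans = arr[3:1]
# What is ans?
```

arr has length 5. The slice arr[3:1] resolves to an empty index range, so the result is [].

[]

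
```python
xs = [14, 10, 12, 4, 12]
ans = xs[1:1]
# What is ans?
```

xs has length 5. The slice xs[1:1] resolves to an empty index range, so the result is [].

[]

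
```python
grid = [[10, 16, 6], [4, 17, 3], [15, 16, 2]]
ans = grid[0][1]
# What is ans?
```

grid[0] = [10, 16, 6]. Taking column 1 of that row yields 16.

16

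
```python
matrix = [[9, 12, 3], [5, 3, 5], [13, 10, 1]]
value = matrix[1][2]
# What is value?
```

matrix[1] = [5, 3, 5]. Taking column 2 of that row yields 5.

5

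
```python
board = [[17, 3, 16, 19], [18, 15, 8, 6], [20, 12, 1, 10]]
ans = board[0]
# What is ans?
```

board has 3 rows. Row 0 is [17, 3, 16, 19].

[17, 3, 16, 19]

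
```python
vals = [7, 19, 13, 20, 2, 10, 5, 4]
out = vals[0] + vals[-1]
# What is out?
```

vals has length 8. vals[0] = 7.
vals has length 8. Negative index -1 maps to positive index 8 + (-1) = 7. vals[7] = 4.
Sum: 7 + 4 = 11.

11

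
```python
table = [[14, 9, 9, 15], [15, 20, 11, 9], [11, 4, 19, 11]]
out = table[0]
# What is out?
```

table has 3 rows. Row 0 is [14, 9, 9, 15].

[14, 9, 9, 15]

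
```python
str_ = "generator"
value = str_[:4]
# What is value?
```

str_ has length 9. The slice str_[:4] selects indices [0, 1, 2, 3] (0->'g', 1->'e', 2->'n', 3->'e'), giving 'gene'.

'gene'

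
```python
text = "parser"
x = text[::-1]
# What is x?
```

text has length 6. The slice text[::-1] selects indices [5, 4, 3, 2, 1, 0] (5->'r', 4->'e', 3->'s', 2->'r', 1->'a', 0->'p'), giving 'resrap'.

'resrap'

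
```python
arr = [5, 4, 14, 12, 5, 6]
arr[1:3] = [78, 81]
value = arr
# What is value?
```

arr starts as [5, 4, 14, 12, 5, 6] (length 6). The slice arr[1:3] covers indices [1, 2] with values [4, 14]. Replacing that slice with [78, 81] (same length) produces [5, 78, 81, 12, 5, 6].

[5, 78, 81, 12, 5, 6]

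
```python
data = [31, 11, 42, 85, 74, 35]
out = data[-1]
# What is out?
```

data has length 6. Negative index -1 maps to positive index 6 + (-1) = 5. data[5] = 35.

35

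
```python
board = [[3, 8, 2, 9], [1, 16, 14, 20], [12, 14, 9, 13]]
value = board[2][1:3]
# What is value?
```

board[2] = [12, 14, 9, 13]. board[2] has length 4. The slice board[2][1:3] selects indices [1, 2] (1->14, 2->9), giving [14, 9].

[14, 9]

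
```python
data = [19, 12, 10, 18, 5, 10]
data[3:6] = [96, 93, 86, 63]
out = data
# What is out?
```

data starts as [19, 12, 10, 18, 5, 10] (length 6). The slice data[3:6] covers indices [3, 4, 5] with values [18, 5, 10]. Replacing that slice with [96, 93, 86, 63] (different length) produces [19, 12, 10, 96, 93, 86, 63].

[19, 12, 10, 96, 93, 86, 63]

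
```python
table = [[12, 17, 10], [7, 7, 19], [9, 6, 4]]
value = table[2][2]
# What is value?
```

table[2] = [9, 6, 4]. Taking column 2 of that row yields 4.

4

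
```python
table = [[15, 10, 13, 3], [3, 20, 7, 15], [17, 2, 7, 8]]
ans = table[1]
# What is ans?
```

table has 3 rows. Row 1 is [3, 20, 7, 15].

[3, 20, 7, 15]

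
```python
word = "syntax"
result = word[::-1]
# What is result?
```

word has length 6. The slice word[::-1] selects indices [5, 4, 3, 2, 1, 0] (5->'x', 4->'a', 3->'t', 2->'n', 1->'y', 0->'s'), giving 'xatnys'.

'xatnys'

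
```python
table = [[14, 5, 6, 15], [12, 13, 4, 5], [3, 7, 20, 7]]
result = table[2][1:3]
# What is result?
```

table[2] = [3, 7, 20, 7]. table[2] has length 4. The slice table[2][1:3] selects indices [1, 2] (1->7, 2->20), giving [7, 20].

[7, 20]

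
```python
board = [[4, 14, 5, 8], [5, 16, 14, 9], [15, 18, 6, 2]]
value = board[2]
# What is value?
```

board has 3 rows. Row 2 is [15, 18, 6, 2].

[15, 18, 6, 2]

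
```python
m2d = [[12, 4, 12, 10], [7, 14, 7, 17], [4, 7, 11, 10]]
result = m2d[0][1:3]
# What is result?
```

m2d[0] = [12, 4, 12, 10]. m2d[0] has length 4. The slice m2d[0][1:3] selects indices [1, 2] (1->4, 2->12), giving [4, 12].

[4, 12]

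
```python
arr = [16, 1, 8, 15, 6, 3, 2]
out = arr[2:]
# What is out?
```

arr has length 7. The slice arr[2:] selects indices [2, 3, 4, 5, 6] (2->8, 3->15, 4->6, 5->3, 6->2), giving [8, 15, 6, 3, 2].

[8, 15, 6, 3, 2]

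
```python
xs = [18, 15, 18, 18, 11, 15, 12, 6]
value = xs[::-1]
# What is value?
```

xs has length 8. The slice xs[::-1] selects indices [7, 6, 5, 4, 3, 2, 1, 0] (7->6, 6->12, 5->15, 4->11, 3->18, 2->18, 1->15, 0->18), giving [6, 12, 15, 11, 18, 18, 15, 18].

[6, 12, 15, 11, 18, 18, 15, 18]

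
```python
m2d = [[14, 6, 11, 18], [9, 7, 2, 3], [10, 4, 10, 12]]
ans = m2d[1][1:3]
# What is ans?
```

m2d[1] = [9, 7, 2, 3]. m2d[1] has length 4. The slice m2d[1][1:3] selects indices [1, 2] (1->7, 2->2), giving [7, 2].

[7, 2]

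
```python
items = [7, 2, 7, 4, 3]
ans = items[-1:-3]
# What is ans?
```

items has length 5. The slice items[-1:-3] resolves to an empty index range, so the result is [].

[]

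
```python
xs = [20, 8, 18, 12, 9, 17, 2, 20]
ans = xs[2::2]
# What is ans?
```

xs has length 8. The slice xs[2::2] selects indices [2, 4, 6] (2->18, 4->9, 6->2), giving [18, 9, 2].

[18, 9, 2]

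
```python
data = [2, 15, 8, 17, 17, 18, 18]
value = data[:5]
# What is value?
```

data has length 7. The slice data[:5] selects indices [0, 1, 2, 3, 4] (0->2, 1->15, 2->8, 3->17, 4->17), giving [2, 15, 8, 17, 17].

[2, 15, 8, 17, 17]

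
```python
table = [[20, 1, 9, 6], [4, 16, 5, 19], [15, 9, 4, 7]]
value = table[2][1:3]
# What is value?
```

table[2] = [15, 9, 4, 7]. table[2] has length 4. The slice table[2][1:3] selects indices [1, 2] (1->9, 2->4), giving [9, 4].

[9, 4]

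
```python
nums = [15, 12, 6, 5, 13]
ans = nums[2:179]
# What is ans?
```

nums has length 5. The slice nums[2:179] selects indices [2, 3, 4] (2->6, 3->5, 4->13), giving [6, 5, 13].

[6, 5, 13]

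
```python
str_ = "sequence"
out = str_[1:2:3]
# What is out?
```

str_ has length 8. The slice str_[1:2:3] selects indices [1] (1->'e'), giving 'e'.

'e'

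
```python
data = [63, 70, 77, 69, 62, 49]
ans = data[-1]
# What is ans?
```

data has length 6. Negative index -1 maps to positive index 6 + (-1) = 5. data[5] = 49.

49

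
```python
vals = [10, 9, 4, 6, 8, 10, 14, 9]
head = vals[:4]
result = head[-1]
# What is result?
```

vals has length 8. The slice vals[:4] selects indices [0, 1, 2, 3] (0->10, 1->9, 2->4, 3->6), giving [10, 9, 4, 6]. So head = [10, 9, 4, 6]. Then head[-1] = 6.

6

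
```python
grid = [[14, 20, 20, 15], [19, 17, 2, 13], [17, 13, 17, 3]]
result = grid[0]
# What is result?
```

grid has 3 rows. Row 0 is [14, 20, 20, 15].

[14, 20, 20, 15]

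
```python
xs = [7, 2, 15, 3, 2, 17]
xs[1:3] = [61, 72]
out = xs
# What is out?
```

xs starts as [7, 2, 15, 3, 2, 17] (length 6). The slice xs[1:3] covers indices [1, 2] with values [2, 15]. Replacing that slice with [61, 72] (same length) produces [7, 61, 72, 3, 2, 17].

[7, 61, 72, 3, 2, 17]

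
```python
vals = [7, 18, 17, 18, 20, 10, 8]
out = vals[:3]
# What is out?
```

vals has length 7. The slice vals[:3] selects indices [0, 1, 2] (0->7, 1->18, 2->17), giving [7, 18, 17].

[7, 18, 17]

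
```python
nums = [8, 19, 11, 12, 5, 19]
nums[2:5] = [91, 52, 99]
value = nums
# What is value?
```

nums starts as [8, 19, 11, 12, 5, 19] (length 6). The slice nums[2:5] covers indices [2, 3, 4] with values [11, 12, 5]. Replacing that slice with [91, 52, 99] (same length) produces [8, 19, 91, 52, 99, 19].

[8, 19, 91, 52, 99, 19]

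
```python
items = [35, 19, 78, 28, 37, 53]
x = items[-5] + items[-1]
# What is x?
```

items has length 6. Negative index -5 maps to positive index 6 + (-5) = 1. items[1] = 19.
items has length 6. Negative index -1 maps to positive index 6 + (-1) = 5. items[5] = 53.
Sum: 19 + 53 = 72.

72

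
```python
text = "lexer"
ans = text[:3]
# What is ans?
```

text has length 5. The slice text[:3] selects indices [0, 1, 2] (0->'l', 1->'e', 2->'x'), giving 'lex'.

'lex'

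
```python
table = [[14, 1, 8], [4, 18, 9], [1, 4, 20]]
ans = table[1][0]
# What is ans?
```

table[1] = [4, 18, 9]. Taking column 0 of that row yields 4.

4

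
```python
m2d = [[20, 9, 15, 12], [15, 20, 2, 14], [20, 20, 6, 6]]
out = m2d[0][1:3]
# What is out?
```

m2d[0] = [20, 9, 15, 12]. m2d[0] has length 4. The slice m2d[0][1:3] selects indices [1, 2] (1->9, 2->15), giving [9, 15].

[9, 15]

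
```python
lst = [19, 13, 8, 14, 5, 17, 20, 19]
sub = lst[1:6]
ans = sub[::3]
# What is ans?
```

lst has length 8. The slice lst[1:6] selects indices [1, 2, 3, 4, 5] (1->13, 2->8, 3->14, 4->5, 5->17), giving [13, 8, 14, 5, 17]. So sub = [13, 8, 14, 5, 17]. sub has length 5. The slice sub[::3] selects indices [0, 3] (0->13, 3->5), giving [13, 5].

[13, 5]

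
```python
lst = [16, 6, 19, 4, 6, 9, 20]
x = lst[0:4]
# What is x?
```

lst has length 7. The slice lst[0:4] selects indices [0, 1, 2, 3] (0->16, 1->6, 2->19, 3->4), giving [16, 6, 19, 4].

[16, 6, 19, 4]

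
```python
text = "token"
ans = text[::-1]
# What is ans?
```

text has length 5. The slice text[::-1] selects indices [4, 3, 2, 1, 0] (4->'n', 3->'e', 2->'k', 1->'o', 0->'t'), giving 'nekot'.

'nekot'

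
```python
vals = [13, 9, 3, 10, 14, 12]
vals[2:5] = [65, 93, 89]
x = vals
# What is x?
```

vals starts as [13, 9, 3, 10, 14, 12] (length 6). The slice vals[2:5] covers indices [2, 3, 4] with values [3, 10, 14]. Replacing that slice with [65, 93, 89] (same length) produces [13, 9, 65, 93, 89, 12].

[13, 9, 65, 93, 89, 12]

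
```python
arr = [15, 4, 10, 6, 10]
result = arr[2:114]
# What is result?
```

arr has length 5. The slice arr[2:114] selects indices [2, 3, 4] (2->10, 3->6, 4->10), giving [10, 6, 10].

[10, 6, 10]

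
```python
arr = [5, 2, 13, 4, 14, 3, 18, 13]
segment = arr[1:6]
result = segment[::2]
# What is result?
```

arr has length 8. The slice arr[1:6] selects indices [1, 2, 3, 4, 5] (1->2, 2->13, 3->4, 4->14, 5->3), giving [2, 13, 4, 14, 3]. So segment = [2, 13, 4, 14, 3]. segment has length 5. The slice segment[::2] selects indices [0, 2, 4] (0->2, 2->4, 4->3), giving [2, 4, 3].

[2, 4, 3]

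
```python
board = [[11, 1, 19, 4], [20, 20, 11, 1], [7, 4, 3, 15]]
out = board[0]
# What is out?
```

board has 3 rows. Row 0 is [11, 1, 19, 4].

[11, 1, 19, 4]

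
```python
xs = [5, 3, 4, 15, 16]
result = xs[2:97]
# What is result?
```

xs has length 5. The slice xs[2:97] selects indices [2, 3, 4] (2->4, 3->15, 4->16), giving [4, 15, 16].

[4, 15, 16]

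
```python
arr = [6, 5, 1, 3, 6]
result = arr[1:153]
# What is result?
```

arr has length 5. The slice arr[1:153] selects indices [1, 2, 3, 4] (1->5, 2->1, 3->3, 4->6), giving [5, 1, 3, 6].

[5, 1, 3, 6]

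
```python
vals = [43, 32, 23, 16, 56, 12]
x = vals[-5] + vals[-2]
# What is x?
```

vals has length 6. Negative index -5 maps to positive index 6 + (-5) = 1. vals[1] = 32.
vals has length 6. Negative index -2 maps to positive index 6 + (-2) = 4. vals[4] = 56.
Sum: 32 + 56 = 88.

88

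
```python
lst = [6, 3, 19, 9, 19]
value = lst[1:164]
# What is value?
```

lst has length 5. The slice lst[1:164] selects indices [1, 2, 3, 4] (1->3, 2->19, 3->9, 4->19), giving [3, 19, 9, 19].

[3, 19, 9, 19]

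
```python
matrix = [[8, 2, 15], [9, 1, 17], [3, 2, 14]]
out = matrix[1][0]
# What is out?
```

matrix[1] = [9, 1, 17]. Taking column 0 of that row yields 9.

9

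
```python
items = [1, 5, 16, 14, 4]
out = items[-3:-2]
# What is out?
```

items has length 5. The slice items[-3:-2] selects indices [2] (2->16), giving [16].

[16]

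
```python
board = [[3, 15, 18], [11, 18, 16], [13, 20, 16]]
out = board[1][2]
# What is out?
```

board[1] = [11, 18, 16]. Taking column 2 of that row yields 16.

16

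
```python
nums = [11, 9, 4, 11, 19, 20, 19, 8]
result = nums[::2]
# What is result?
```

nums has length 8. The slice nums[::2] selects indices [0, 2, 4, 6] (0->11, 2->4, 4->19, 6->19), giving [11, 4, 19, 19].

[11, 4, 19, 19]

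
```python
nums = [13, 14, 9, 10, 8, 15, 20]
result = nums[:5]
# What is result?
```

nums has length 7. The slice nums[:5] selects indices [0, 1, 2, 3, 4] (0->13, 1->14, 2->9, 3->10, 4->8), giving [13, 14, 9, 10, 8].

[13, 14, 9, 10, 8]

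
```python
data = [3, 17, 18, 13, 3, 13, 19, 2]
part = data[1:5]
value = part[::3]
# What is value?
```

data has length 8. The slice data[1:5] selects indices [1, 2, 3, 4] (1->17, 2->18, 3->13, 4->3), giving [17, 18, 13, 3]. So part = [17, 18, 13, 3]. part has length 4. The slice part[::3] selects indices [0, 3] (0->17, 3->3), giving [17, 3].

[17, 3]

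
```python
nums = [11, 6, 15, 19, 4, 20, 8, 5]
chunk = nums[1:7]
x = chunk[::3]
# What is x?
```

nums has length 8. The slice nums[1:7] selects indices [1, 2, 3, 4, 5, 6] (1->6, 2->15, 3->19, 4->4, 5->20, 6->8), giving [6, 15, 19, 4, 20, 8]. So chunk = [6, 15, 19, 4, 20, 8]. chunk has length 6. The slice chunk[::3] selects indices [0, 3] (0->6, 3->4), giving [6, 4].

[6, 4]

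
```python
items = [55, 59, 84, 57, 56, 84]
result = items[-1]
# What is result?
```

items has length 6. Negative index -1 maps to positive index 6 + (-1) = 5. items[5] = 84.

84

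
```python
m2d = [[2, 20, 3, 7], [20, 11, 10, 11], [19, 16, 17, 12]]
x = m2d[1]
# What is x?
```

m2d has 3 rows. Row 1 is [20, 11, 10, 11].

[20, 11, 10, 11]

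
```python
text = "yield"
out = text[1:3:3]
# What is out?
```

text has length 5. The slice text[1:3:3] selects indices [1] (1->'i'), giving 'i'.

'i'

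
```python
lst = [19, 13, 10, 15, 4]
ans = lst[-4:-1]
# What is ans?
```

lst has length 5. The slice lst[-4:-1] selects indices [1, 2, 3] (1->13, 2->10, 3->15), giving [13, 10, 15].

[13, 10, 15]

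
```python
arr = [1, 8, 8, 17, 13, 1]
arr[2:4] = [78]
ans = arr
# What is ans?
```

arr starts as [1, 8, 8, 17, 13, 1] (length 6). The slice arr[2:4] covers indices [2, 3] with values [8, 17]. Replacing that slice with [78] (different length) produces [1, 8, 78, 13, 1].

[1, 8, 78, 13, 1]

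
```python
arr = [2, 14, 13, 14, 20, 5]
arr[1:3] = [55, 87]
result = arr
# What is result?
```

arr starts as [2, 14, 13, 14, 20, 5] (length 6). The slice arr[1:3] covers indices [1, 2] with values [14, 13]. Replacing that slice with [55, 87] (same length) produces [2, 55, 87, 14, 20, 5].

[2, 55, 87, 14, 20, 5]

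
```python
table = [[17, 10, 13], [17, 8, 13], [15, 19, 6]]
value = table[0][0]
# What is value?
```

table[0] = [17, 10, 13]. Taking column 0 of that row yields 17.

17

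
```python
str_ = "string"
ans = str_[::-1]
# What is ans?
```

str_ has length 6. The slice str_[::-1] selects indices [5, 4, 3, 2, 1, 0] (5->'g', 4->'n', 3->'i', 2->'r', 1->'t', 0->'s'), giving 'gnirts'.

'gnirts'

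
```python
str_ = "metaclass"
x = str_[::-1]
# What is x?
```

str_ has length 9. The slice str_[::-1] selects indices [8, 7, 6, 5, 4, 3, 2, 1, 0] (8->'s', 7->'s', 6->'a', 5->'l', 4->'c', 3->'a', 2->'t', 1->'e', 0->'m'), giving 'ssalcatem'.

'ssalcatem'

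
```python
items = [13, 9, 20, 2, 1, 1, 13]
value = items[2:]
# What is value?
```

items has length 7. The slice items[2:] selects indices [2, 3, 4, 5, 6] (2->20, 3->2, 4->1, 5->1, 6->13), giving [20, 2, 1, 1, 13].

[20, 2, 1, 1, 13]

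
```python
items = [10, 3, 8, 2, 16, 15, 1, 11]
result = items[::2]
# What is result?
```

items has length 8. The slice items[::2] selects indices [0, 2, 4, 6] (0->10, 2->8, 4->16, 6->1), giving [10, 8, 16, 1].

[10, 8, 16, 1]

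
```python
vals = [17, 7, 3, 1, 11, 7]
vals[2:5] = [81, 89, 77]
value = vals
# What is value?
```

vals starts as [17, 7, 3, 1, 11, 7] (length 6). The slice vals[2:5] covers indices [2, 3, 4] with values [3, 1, 11]. Replacing that slice with [81, 89, 77] (same length) produces [17, 7, 81, 89, 77, 7].

[17, 7, 81, 89, 77, 7]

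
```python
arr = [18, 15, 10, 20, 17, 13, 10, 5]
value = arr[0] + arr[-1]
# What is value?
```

arr has length 8. arr[0] = 18.
arr has length 8. Negative index -1 maps to positive index 8 + (-1) = 7. arr[7] = 5.
Sum: 18 + 5 = 23.

23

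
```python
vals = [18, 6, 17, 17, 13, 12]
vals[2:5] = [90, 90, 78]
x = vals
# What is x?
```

vals starts as [18, 6, 17, 17, 13, 12] (length 6). The slice vals[2:5] covers indices [2, 3, 4] with values [17, 17, 13]. Replacing that slice with [90, 90, 78] (same length) produces [18, 6, 90, 90, 78, 12].

[18, 6, 90, 90, 78, 12]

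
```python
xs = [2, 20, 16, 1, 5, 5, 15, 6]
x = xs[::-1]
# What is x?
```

xs has length 8. The slice xs[::-1] selects indices [7, 6, 5, 4, 3, 2, 1, 0] (7->6, 6->15, 5->5, 4->5, 3->1, 2->16, 1->20, 0->2), giving [6, 15, 5, 5, 1, 16, 20, 2].

[6, 15, 5, 5, 1, 16, 20, 2]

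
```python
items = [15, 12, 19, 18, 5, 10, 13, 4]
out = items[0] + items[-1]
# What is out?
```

items has length 8. items[0] = 15.
items has length 8. Negative index -1 maps to positive index 8 + (-1) = 7. items[7] = 4.
Sum: 15 + 4 = 19.

19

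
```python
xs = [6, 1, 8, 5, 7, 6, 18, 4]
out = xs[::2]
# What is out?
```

xs has length 8. The slice xs[::2] selects indices [0, 2, 4, 6] (0->6, 2->8, 4->7, 6->18), giving [6, 8, 7, 18].

[6, 8, 7, 18]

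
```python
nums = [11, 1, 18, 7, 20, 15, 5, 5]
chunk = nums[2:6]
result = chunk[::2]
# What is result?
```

nums has length 8. The slice nums[2:6] selects indices [2, 3, 4, 5] (2->18, 3->7, 4->20, 5->15), giving [18, 7, 20, 15]. So chunk = [18, 7, 20, 15]. chunk has length 4. The slice chunk[::2] selects indices [0, 2] (0->18, 2->20), giving [18, 20].

[18, 20]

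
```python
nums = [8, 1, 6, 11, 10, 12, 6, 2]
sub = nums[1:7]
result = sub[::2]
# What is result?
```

nums has length 8. The slice nums[1:7] selects indices [1, 2, 3, 4, 5, 6] (1->1, 2->6, 3->11, 4->10, 5->12, 6->6), giving [1, 6, 11, 10, 12, 6]. So sub = [1, 6, 11, 10, 12, 6]. sub has length 6. The slice sub[::2] selects indices [0, 2, 4] (0->1, 2->11, 4->12), giving [1, 11, 12].

[1, 11, 12]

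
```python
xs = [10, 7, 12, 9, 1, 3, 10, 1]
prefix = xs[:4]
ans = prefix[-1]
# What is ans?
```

xs has length 8. The slice xs[:4] selects indices [0, 1, 2, 3] (0->10, 1->7, 2->12, 3->9), giving [10, 7, 12, 9]. So prefix = [10, 7, 12, 9]. Then prefix[-1] = 9.

9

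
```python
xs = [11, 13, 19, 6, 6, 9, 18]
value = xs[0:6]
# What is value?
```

xs has length 7. The slice xs[0:6] selects indices [0, 1, 2, 3, 4, 5] (0->11, 1->13, 2->19, 3->6, 4->6, 5->9), giving [11, 13, 19, 6, 6, 9].

[11, 13, 19, 6, 6, 9]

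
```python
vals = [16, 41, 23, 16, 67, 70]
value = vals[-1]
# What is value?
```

vals has length 6. Negative index -1 maps to positive index 6 + (-1) = 5. vals[5] = 70.

70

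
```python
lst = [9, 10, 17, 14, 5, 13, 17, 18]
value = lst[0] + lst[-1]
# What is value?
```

lst has length 8. lst[0] = 9.
lst has length 8. Negative index -1 maps to positive index 8 + (-1) = 7. lst[7] = 18.
Sum: 9 + 18 = 27.

27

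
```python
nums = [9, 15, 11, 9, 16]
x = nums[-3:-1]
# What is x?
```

nums has length 5. The slice nums[-3:-1] selects indices [2, 3] (2->11, 3->9), giving [11, 9].

[11, 9]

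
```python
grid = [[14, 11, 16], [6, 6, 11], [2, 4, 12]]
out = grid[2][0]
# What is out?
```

grid[2] = [2, 4, 12]. Taking column 0 of that row yields 2.

2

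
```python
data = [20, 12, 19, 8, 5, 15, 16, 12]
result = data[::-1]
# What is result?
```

data has length 8. The slice data[::-1] selects indices [7, 6, 5, 4, 3, 2, 1, 0] (7->12, 6->16, 5->15, 4->5, 3->8, 2->19, 1->12, 0->20), giving [12, 16, 15, 5, 8, 19, 12, 20].

[12, 16, 15, 5, 8, 19, 12, 20]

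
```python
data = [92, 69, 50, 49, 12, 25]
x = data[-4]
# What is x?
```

data has length 6. Negative index -4 maps to positive index 6 + (-4) = 2. data[2] = 50.

50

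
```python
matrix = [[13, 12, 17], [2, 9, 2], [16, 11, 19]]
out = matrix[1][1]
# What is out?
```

matrix[1] = [2, 9, 2]. Taking column 1 of that row yields 9.

9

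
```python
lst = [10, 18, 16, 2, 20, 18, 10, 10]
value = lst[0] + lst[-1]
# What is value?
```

lst has length 8. lst[0] = 10.
lst has length 8. Negative index -1 maps to positive index 8 + (-1) = 7. lst[7] = 10.
Sum: 10 + 10 = 20.

20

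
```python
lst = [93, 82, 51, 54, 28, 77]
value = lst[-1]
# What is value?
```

lst has length 6. Negative index -1 maps to positive index 6 + (-1) = 5. lst[5] = 77.

77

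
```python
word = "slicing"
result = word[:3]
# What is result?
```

word has length 7. The slice word[:3] selects indices [0, 1, 2] (0->'s', 1->'l', 2->'i'), giving 'sli'.

'sli'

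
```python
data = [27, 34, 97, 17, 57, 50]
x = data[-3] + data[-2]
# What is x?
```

data has length 6. Negative index -3 maps to positive index 6 + (-3) = 3. data[3] = 17.
data has length 6. Negative index -2 maps to positive index 6 + (-2) = 4. data[4] = 57.
Sum: 17 + 57 = 74.

74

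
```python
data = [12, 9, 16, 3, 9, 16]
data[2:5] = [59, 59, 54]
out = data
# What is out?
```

data starts as [12, 9, 16, 3, 9, 16] (length 6). The slice data[2:5] covers indices [2, 3, 4] with values [16, 3, 9]. Replacing that slice with [59, 59, 54] (same length) produces [12, 9, 59, 59, 54, 16].

[12, 9, 59, 59, 54, 16]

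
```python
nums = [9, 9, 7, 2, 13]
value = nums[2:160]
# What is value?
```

nums has length 5. The slice nums[2:160] selects indices [2, 3, 4] (2->7, 3->2, 4->13), giving [7, 2, 13].

[7, 2, 13]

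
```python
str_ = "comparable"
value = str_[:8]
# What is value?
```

str_ has length 10. The slice str_[:8] selects indices [0, 1, 2, 3, 4, 5, 6, 7] (0->'c', 1->'o', 2->'m', 3->'p', 4->'a', 5->'r', 6->'a', 7->'b'), giving 'comparab'.

'comparab'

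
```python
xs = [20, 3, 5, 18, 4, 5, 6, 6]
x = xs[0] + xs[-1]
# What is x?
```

xs has length 8. xs[0] = 20.
xs has length 8. Negative index -1 maps to positive index 8 + (-1) = 7. xs[7] = 6.
Sum: 20 + 6 = 26.

26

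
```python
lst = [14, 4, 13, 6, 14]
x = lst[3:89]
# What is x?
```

lst has length 5. The slice lst[3:89] selects indices [3, 4] (3->6, 4->14), giving [6, 14].

[6, 14]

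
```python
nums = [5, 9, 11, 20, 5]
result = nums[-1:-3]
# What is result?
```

nums has length 5. The slice nums[-1:-3] resolves to an empty index range, so the result is [].

[]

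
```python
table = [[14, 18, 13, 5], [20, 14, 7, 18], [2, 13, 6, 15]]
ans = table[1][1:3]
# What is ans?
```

table[1] = [20, 14, 7, 18]. table[1] has length 4. The slice table[1][1:3] selects indices [1, 2] (1->14, 2->7), giving [14, 7].

[14, 7]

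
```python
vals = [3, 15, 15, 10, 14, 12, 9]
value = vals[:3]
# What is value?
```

vals has length 7. The slice vals[:3] selects indices [0, 1, 2] (0->3, 1->15, 2->15), giving [3, 15, 15].

[3, 15, 15]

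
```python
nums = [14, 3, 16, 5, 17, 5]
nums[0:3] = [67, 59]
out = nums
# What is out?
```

nums starts as [14, 3, 16, 5, 17, 5] (length 6). The slice nums[0:3] covers indices [0, 1, 2] with values [14, 3, 16]. Replacing that slice with [67, 59] (different length) produces [67, 59, 5, 17, 5].

[67, 59, 5, 17, 5]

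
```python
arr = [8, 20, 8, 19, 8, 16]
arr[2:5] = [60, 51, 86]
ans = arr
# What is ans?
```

arr starts as [8, 20, 8, 19, 8, 16] (length 6). The slice arr[2:5] covers indices [2, 3, 4] with values [8, 19, 8]. Replacing that slice with [60, 51, 86] (same length) produces [8, 20, 60, 51, 86, 16].

[8, 20, 60, 51, 86, 16]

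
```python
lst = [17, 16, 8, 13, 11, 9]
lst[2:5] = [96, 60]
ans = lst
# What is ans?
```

lst starts as [17, 16, 8, 13, 11, 9] (length 6). The slice lst[2:5] covers indices [2, 3, 4] with values [8, 13, 11]. Replacing that slice with [96, 60] (different length) produces [17, 16, 96, 60, 9].

[17, 16, 96, 60, 9]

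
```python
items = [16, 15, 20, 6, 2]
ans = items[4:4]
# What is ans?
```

items has length 5. The slice items[4:4] resolves to an empty index range, so the result is [].

[]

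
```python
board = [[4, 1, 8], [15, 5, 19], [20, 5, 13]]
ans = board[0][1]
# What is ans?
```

board[0] = [4, 1, 8]. Taking column 1 of that row yields 1.

1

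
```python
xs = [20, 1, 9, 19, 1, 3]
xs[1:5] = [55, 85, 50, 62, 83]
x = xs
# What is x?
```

xs starts as [20, 1, 9, 19, 1, 3] (length 6). The slice xs[1:5] covers indices [1, 2, 3, 4] with values [1, 9, 19, 1]. Replacing that slice with [55, 85, 50, 62, 83] (different length) produces [20, 55, 85, 50, 62, 83, 3].

[20, 55, 85, 50, 62, 83, 3]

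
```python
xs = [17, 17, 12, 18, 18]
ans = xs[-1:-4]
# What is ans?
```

xs has length 5. The slice xs[-1:-4] resolves to an empty index range, so the result is [].

[]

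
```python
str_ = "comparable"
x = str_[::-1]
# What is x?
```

str_ has length 10. The slice str_[::-1] selects indices [9, 8, 7, 6, 5, 4, 3, 2, 1, 0] (9->'e', 8->'l', 7->'b', 6->'a', 5->'r', 4->'a', 3->'p', 2->'m', 1->'o', 0->'c'), giving 'elbarapmoc'.

'elbarapmoc'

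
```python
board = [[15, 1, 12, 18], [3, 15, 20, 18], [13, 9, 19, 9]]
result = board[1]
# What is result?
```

board has 3 rows. Row 1 is [3, 15, 20, 18].

[3, 15, 20, 18]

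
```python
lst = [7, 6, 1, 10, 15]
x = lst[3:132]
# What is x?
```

lst has length 5. The slice lst[3:132] selects indices [3, 4] (3->10, 4->15), giving [10, 15].

[10, 15]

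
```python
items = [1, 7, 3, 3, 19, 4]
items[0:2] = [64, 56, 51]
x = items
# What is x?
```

items starts as [1, 7, 3, 3, 19, 4] (length 6). The slice items[0:2] covers indices [0, 1] with values [1, 7]. Replacing that slice with [64, 56, 51] (different length) produces [64, 56, 51, 3, 3, 19, 4].

[64, 56, 51, 3, 3, 19, 4]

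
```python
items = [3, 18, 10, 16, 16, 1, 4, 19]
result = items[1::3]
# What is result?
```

items has length 8. The slice items[1::3] selects indices [1, 4, 7] (1->18, 4->16, 7->19), giving [18, 16, 19].

[18, 16, 19]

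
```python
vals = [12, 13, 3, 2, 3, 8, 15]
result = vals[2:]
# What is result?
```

vals has length 7. The slice vals[2:] selects indices [2, 3, 4, 5, 6] (2->3, 3->2, 4->3, 5->8, 6->15), giving [3, 2, 3, 8, 15].

[3, 2, 3, 8, 15]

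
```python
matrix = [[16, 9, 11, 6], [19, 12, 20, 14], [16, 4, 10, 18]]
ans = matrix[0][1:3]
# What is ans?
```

matrix[0] = [16, 9, 11, 6]. matrix[0] has length 4. The slice matrix[0][1:3] selects indices [1, 2] (1->9, 2->11), giving [9, 11].

[9, 11]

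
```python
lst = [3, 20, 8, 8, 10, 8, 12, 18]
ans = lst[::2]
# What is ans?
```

lst has length 8. The slice lst[::2] selects indices [0, 2, 4, 6] (0->3, 2->8, 4->10, 6->12), giving [3, 8, 10, 12].

[3, 8, 10, 12]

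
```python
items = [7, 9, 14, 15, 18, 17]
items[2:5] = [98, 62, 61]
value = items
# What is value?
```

items starts as [7, 9, 14, 15, 18, 17] (length 6). The slice items[2:5] covers indices [2, 3, 4] with values [14, 15, 18]. Replacing that slice with [98, 62, 61] (same length) produces [7, 9, 98, 62, 61, 17].

[7, 9, 98, 62, 61, 17]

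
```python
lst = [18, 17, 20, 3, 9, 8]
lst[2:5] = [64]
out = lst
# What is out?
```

lst starts as [18, 17, 20, 3, 9, 8] (length 6). The slice lst[2:5] covers indices [2, 3, 4] with values [20, 3, 9]. Replacing that slice with [64] (different length) produces [18, 17, 64, 8].

[18, 17, 64, 8]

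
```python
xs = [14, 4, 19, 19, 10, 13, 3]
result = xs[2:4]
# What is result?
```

xs has length 7. The slice xs[2:4] selects indices [2, 3] (2->19, 3->19), giving [19, 19].

[19, 19]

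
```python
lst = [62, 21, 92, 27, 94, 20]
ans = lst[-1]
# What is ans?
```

lst has length 6. Negative index -1 maps to positive index 6 + (-1) = 5. lst[5] = 20.

20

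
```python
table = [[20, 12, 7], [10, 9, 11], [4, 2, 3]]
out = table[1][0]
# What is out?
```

table[1] = [10, 9, 11]. Taking column 0 of that row yields 10.

10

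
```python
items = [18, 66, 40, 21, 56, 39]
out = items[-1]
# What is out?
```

items has length 6. Negative index -1 maps to positive index 6 + (-1) = 5. items[5] = 39.

39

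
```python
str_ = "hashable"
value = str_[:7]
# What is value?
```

str_ has length 8. The slice str_[:7] selects indices [0, 1, 2, 3, 4, 5, 6] (0->'h', 1->'a', 2->'s', 3->'h', 4->'a', 5->'b', 6->'l'), giving 'hashabl'.

'hashabl'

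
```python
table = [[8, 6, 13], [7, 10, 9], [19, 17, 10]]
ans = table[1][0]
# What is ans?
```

table[1] = [7, 10, 9]. Taking column 0 of that row yields 7.

7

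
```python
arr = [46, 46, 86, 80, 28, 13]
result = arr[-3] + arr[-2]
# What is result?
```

arr has length 6. Negative index -3 maps to positive index 6 + (-3) = 3. arr[3] = 80.
arr has length 6. Negative index -2 maps to positive index 6 + (-2) = 4. arr[4] = 28.
Sum: 80 + 28 = 108.

108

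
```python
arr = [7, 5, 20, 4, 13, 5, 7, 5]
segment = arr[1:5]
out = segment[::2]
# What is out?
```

arr has length 8. The slice arr[1:5] selects indices [1, 2, 3, 4] (1->5, 2->20, 3->4, 4->13), giving [5, 20, 4, 13]. So segment = [5, 20, 4, 13]. segment has length 4. The slice segment[::2] selects indices [0, 2] (0->5, 2->4), giving [5, 4].

[5, 4]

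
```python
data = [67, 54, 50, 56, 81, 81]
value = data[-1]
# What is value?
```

data has length 6. Negative index -1 maps to positive index 6 + (-1) = 5. data[5] = 81.

81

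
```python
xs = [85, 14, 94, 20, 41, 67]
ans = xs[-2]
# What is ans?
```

xs has length 6. Negative index -2 maps to positive index 6 + (-2) = 4. xs[4] = 41.

41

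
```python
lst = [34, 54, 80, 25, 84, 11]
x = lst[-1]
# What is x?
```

lst has length 6. Negative index -1 maps to positive index 6 + (-1) = 5. lst[5] = 11.

11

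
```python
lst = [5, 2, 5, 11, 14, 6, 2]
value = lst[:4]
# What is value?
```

lst has length 7. The slice lst[:4] selects indices [0, 1, 2, 3] (0->5, 1->2, 2->5, 3->11), giving [5, 2, 5, 11].

[5, 2, 5, 11]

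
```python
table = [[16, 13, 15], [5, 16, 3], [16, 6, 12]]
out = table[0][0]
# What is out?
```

table[0] = [16, 13, 15]. Taking column 0 of that row yields 16.

16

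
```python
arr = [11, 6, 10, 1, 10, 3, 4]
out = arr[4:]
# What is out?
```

arr has length 7. The slice arr[4:] selects indices [4, 5, 6] (4->10, 5->3, 6->4), giving [10, 3, 4].

[10, 3, 4]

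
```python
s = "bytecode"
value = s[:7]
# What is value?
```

s has length 8. The slice s[:7] selects indices [0, 1, 2, 3, 4, 5, 6] (0->'b', 1->'y', 2->'t', 3->'e', 4->'c', 5->'o', 6->'d'), giving 'bytecod'.

'bytecod'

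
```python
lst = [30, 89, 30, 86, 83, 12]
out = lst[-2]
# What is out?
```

lst has length 6. Negative index -2 maps to positive index 6 + (-2) = 4. lst[4] = 83.

83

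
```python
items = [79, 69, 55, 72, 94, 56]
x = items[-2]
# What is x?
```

items has length 6. Negative index -2 maps to positive index 6 + (-2) = 4. items[4] = 94.

94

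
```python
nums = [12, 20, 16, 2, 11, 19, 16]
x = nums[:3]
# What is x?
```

nums has length 7. The slice nums[:3] selects indices [0, 1, 2] (0->12, 1->20, 2->16), giving [12, 20, 16].

[12, 20, 16]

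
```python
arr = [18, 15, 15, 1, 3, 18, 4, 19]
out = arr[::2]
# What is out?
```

arr has length 8. The slice arr[::2] selects indices [0, 2, 4, 6] (0->18, 2->15, 4->3, 6->4), giving [18, 15, 3, 4].

[18, 15, 3, 4]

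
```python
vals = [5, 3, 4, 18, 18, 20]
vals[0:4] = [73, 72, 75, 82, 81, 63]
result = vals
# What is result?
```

vals starts as [5, 3, 4, 18, 18, 20] (length 6). The slice vals[0:4] covers indices [0, 1, 2, 3] with values [5, 3, 4, 18]. Replacing that slice with [73, 72, 75, 82, 81, 63] (different length) produces [73, 72, 75, 82, 81, 63, 18, 20].

[73, 72, 75, 82, 81, 63, 18, 20]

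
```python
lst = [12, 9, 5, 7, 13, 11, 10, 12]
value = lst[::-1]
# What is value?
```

lst has length 8. The slice lst[::-1] selects indices [7, 6, 5, 4, 3, 2, 1, 0] (7->12, 6->10, 5->11, 4->13, 3->7, 2->5, 1->9, 0->12), giving [12, 10, 11, 13, 7, 5, 9, 12].

[12, 10, 11, 13, 7, 5, 9, 12]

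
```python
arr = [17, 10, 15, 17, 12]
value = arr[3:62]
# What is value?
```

arr has length 5. The slice arr[3:62] selects indices [3, 4] (3->17, 4->12), giving [17, 12].

[17, 12]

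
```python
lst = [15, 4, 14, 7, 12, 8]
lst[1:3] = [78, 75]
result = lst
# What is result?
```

lst starts as [15, 4, 14, 7, 12, 8] (length 6). The slice lst[1:3] covers indices [1, 2] with values [4, 14]. Replacing that slice with [78, 75] (same length) produces [15, 78, 75, 7, 12, 8].

[15, 78, 75, 7, 12, 8]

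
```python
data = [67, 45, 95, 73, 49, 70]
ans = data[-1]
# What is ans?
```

data has length 6. Negative index -1 maps to positive index 6 + (-1) = 5. data[5] = 70.

70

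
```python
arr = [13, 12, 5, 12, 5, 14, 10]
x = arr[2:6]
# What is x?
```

arr has length 7. The slice arr[2:6] selects indices [2, 3, 4, 5] (2->5, 3->12, 4->5, 5->14), giving [5, 12, 5, 14].

[5, 12, 5, 14]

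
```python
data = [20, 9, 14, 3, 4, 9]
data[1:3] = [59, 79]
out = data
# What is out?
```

data starts as [20, 9, 14, 3, 4, 9] (length 6). The slice data[1:3] covers indices [1, 2] with values [9, 14]. Replacing that slice with [59, 79] (same length) produces [20, 59, 79, 3, 4, 9].

[20, 59, 79, 3, 4, 9]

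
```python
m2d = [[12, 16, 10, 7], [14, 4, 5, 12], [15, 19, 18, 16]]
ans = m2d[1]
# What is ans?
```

m2d has 3 rows. Row 1 is [14, 4, 5, 12].

[14, 4, 5, 12]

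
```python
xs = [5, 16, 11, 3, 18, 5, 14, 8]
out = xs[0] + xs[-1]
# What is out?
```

xs has length 8. xs[0] = 5.
xs has length 8. Negative index -1 maps to positive index 8 + (-1) = 7. xs[7] = 8.
Sum: 5 + 8 = 13.

13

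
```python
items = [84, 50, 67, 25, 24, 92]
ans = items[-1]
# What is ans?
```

items has length 6. Negative index -1 maps to positive index 6 + (-1) = 5. items[5] = 92.

92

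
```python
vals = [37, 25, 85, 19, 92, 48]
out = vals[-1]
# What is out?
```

vals has length 6. Negative index -1 maps to positive index 6 + (-1) = 5. vals[5] = 48.

48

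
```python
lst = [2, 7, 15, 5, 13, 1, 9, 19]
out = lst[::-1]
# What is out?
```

lst has length 8. The slice lst[::-1] selects indices [7, 6, 5, 4, 3, 2, 1, 0] (7->19, 6->9, 5->1, 4->13, 3->5, 2->15, 1->7, 0->2), giving [19, 9, 1, 13, 5, 15, 7, 2].

[19, 9, 1, 13, 5, 15, 7, 2]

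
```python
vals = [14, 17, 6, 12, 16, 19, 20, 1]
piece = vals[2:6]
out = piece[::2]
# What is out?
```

vals has length 8. The slice vals[2:6] selects indices [2, 3, 4, 5] (2->6, 3->12, 4->16, 5->19), giving [6, 12, 16, 19]. So piece = [6, 12, 16, 19]. piece has length 4. The slice piece[::2] selects indices [0, 2] (0->6, 2->16), giving [6, 16].

[6, 16]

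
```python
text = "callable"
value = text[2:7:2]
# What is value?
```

text has length 8. The slice text[2:7:2] selects indices [2, 4, 6] (2->'l', 4->'a', 6->'l'), giving 'lal'.

'lal'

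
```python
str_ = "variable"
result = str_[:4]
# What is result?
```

str_ has length 8. The slice str_[:4] selects indices [0, 1, 2, 3] (0->'v', 1->'a', 2->'r', 3->'i'), giving 'vari'.

'vari'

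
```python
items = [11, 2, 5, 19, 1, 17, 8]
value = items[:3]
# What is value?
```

items has length 7. The slice items[:3] selects indices [0, 1, 2] (0->11, 1->2, 2->5), giving [11, 2, 5].

[11, 2, 5]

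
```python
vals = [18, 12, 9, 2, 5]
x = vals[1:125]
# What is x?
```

vals has length 5. The slice vals[1:125] selects indices [1, 2, 3, 4] (1->12, 2->9, 3->2, 4->5), giving [12, 9, 2, 5].

[12, 9, 2, 5]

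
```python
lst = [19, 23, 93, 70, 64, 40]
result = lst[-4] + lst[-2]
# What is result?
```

lst has length 6. Negative index -4 maps to positive index 6 + (-4) = 2. lst[2] = 93.
lst has length 6. Negative index -2 maps to positive index 6 + (-2) = 4. lst[4] = 64.
Sum: 93 + 64 = 157.

157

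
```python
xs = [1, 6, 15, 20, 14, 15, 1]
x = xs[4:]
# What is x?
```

xs has length 7. The slice xs[4:] selects indices [4, 5, 6] (4->14, 5->15, 6->1), giving [14, 15, 1].

[14, 15, 1]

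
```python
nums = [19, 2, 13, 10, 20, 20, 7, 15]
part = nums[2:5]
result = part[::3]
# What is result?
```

nums has length 8. The slice nums[2:5] selects indices [2, 3, 4] (2->13, 3->10, 4->20), giving [13, 10, 20]. So part = [13, 10, 20]. part has length 3. The slice part[::3] selects indices [0] (0->13), giving [13].

[13]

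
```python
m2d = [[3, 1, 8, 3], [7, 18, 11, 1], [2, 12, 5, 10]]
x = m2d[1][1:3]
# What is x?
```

m2d[1] = [7, 18, 11, 1]. m2d[1] has length 4. The slice m2d[1][1:3] selects indices [1, 2] (1->18, 2->11), giving [18, 11].

[18, 11]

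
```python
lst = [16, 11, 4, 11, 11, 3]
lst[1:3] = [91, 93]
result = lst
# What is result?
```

lst starts as [16, 11, 4, 11, 11, 3] (length 6). The slice lst[1:3] covers indices [1, 2] with values [11, 4]. Replacing that slice with [91, 93] (same length) produces [16, 91, 93, 11, 11, 3].

[16, 91, 93, 11, 11, 3]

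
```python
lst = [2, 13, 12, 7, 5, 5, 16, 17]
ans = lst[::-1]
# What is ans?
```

lst has length 8. The slice lst[::-1] selects indices [7, 6, 5, 4, 3, 2, 1, 0] (7->17, 6->16, 5->5, 4->5, 3->7, 2->12, 1->13, 0->2), giving [17, 16, 5, 5, 7, 12, 13, 2].

[17, 16, 5, 5, 7, 12, 13, 2]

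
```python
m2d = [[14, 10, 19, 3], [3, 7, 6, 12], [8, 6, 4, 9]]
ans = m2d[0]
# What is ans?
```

m2d has 3 rows. Row 0 is [14, 10, 19, 3].

[14, 10, 19, 3]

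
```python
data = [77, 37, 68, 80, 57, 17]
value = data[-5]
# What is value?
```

data has length 6. Negative index -5 maps to positive index 6 + (-5) = 1. data[1] = 37.

37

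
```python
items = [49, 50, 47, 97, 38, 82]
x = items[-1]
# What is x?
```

items has length 6. Negative index -1 maps to positive index 6 + (-1) = 5. items[5] = 82.

82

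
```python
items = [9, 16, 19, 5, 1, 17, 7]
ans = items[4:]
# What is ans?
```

items has length 7. The slice items[4:] selects indices [4, 5, 6] (4->1, 5->17, 6->7), giving [1, 17, 7].

[1, 17, 7]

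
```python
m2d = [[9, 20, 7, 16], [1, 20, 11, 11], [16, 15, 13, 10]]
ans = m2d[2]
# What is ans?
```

m2d has 3 rows. Row 2 is [16, 15, 13, 10].

[16, 15, 13, 10]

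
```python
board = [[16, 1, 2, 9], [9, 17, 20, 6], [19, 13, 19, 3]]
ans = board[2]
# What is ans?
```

board has 3 rows. Row 2 is [19, 13, 19, 3].

[19, 13, 19, 3]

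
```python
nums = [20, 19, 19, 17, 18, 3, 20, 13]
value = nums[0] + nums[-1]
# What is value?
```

nums has length 8. nums[0] = 20.
nums has length 8. Negative index -1 maps to positive index 8 + (-1) = 7. nums[7] = 13.
Sum: 20 + 13 = 33.

33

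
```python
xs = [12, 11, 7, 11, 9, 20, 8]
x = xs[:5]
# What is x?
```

xs has length 7. The slice xs[:5] selects indices [0, 1, 2, 3, 4] (0->12, 1->11, 2->7, 3->11, 4->9), giving [12, 11, 7, 11, 9].

[12, 11, 7, 11, 9]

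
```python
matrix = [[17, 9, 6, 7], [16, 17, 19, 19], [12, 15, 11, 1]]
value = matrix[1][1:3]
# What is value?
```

matrix[1] = [16, 17, 19, 19]. matrix[1] has length 4. The slice matrix[1][1:3] selects indices [1, 2] (1->17, 2->19), giving [17, 19].

[17, 19]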